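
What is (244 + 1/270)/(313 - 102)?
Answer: 65881/56970 ≈ 1.1564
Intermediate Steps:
(244 + 1/270)/(313 - 102) = (244 + 1/270)/211 = (65881/270)*(1/211) = 65881/56970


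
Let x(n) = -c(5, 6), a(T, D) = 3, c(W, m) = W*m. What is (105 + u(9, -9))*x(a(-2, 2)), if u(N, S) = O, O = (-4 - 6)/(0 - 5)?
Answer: -3210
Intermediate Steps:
O = 2 (O = -10/(-5) = -10*(-⅕) = 2)
u(N, S) = 2
x(n) = -30 (x(n) = -5*6 = -1*30 = -30)
(105 + u(9, -9))*x(a(-2, 2)) = (105 + 2)*(-30) = 107*(-30) = -3210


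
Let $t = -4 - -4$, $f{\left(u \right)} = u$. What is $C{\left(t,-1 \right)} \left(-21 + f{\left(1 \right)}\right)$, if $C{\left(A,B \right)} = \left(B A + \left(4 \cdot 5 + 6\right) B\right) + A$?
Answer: $520$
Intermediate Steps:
$t = 0$ ($t = -4 + 4 = 0$)
$C{\left(A,B \right)} = A + 26 B + A B$ ($C{\left(A,B \right)} = \left(A B + \left(20 + 6\right) B\right) + A = \left(A B + 26 B\right) + A = \left(26 B + A B\right) + A = A + 26 B + A B$)
$C{\left(t,-1 \right)} \left(-21 + f{\left(1 \right)}\right) = \left(0 + 26 \left(-1\right) + 0 \left(-1\right)\right) \left(-21 + 1\right) = \left(0 - 26 + 0\right) \left(-20\right) = \left(-26\right) \left(-20\right) = 520$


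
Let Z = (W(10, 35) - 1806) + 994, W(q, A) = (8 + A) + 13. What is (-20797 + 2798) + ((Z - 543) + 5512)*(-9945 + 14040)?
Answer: 17234236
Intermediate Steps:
W(q, A) = 21 + A
Z = -756 (Z = ((21 + 35) - 1806) + 994 = (56 - 1806) + 994 = -1750 + 994 = -756)
(-20797 + 2798) + ((Z - 543) + 5512)*(-9945 + 14040) = (-20797 + 2798) + ((-756 - 543) + 5512)*(-9945 + 14040) = -17999 + (-1299 + 5512)*4095 = -17999 + 4213*4095 = -17999 + 17252235 = 17234236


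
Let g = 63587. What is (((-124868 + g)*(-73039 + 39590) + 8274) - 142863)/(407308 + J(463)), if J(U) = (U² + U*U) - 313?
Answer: 2049653580/835733 ≈ 2452.5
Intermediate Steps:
J(U) = -313 + 2*U² (J(U) = (U² + U²) - 313 = 2*U² - 313 = -313 + 2*U²)
(((-124868 + g)*(-73039 + 39590) + 8274) - 142863)/(407308 + J(463)) = (((-124868 + 63587)*(-73039 + 39590) + 8274) - 142863)/(407308 + (-313 + 2*463²)) = ((-61281*(-33449) + 8274) - 142863)/(407308 + (-313 + 2*214369)) = ((2049788169 + 8274) - 142863)/(407308 + (-313 + 428738)) = (2049796443 - 142863)/(407308 + 428425) = 2049653580/835733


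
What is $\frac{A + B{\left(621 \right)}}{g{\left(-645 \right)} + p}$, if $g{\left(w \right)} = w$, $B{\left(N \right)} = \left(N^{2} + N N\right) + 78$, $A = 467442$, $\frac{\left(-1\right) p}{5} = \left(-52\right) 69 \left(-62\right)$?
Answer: $- \frac{412934}{370975} \approx -1.1131$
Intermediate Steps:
$p = -1112280$ ($p = - 5 \left(-52\right) 69 \left(-62\right) = - 5 \left(\left(-3588\right) \left(-62\right)\right) = \left(-5\right) 222456 = -1112280$)
$B{\left(N \right)} = 78 + 2 N^{2}$ ($B{\left(N \right)} = \left(N^{2} + N^{2}\right) + 78 = 2 N^{2} + 78 = 78 + 2 N^{2}$)
$\frac{A + B{\left(621 \right)}}{g{\left(-645 \right)} + p} = \frac{467442 + \left(78 + 2 \cdot 621^{2}\right)}{-645 - 1112280} = \frac{467442 + \left(78 + 2 \cdot 385641\right)}{-1112925} = \left(467442 + \left(78 + 771282\right)\right) \left(- \frac{1}{1112925}\right) = \left(467442 + 771360\right) \left(- \frac{1}{1112925}\right) = 1238802 \left(- \frac{1}{1112925}\right) = - \frac{412934}{370975}$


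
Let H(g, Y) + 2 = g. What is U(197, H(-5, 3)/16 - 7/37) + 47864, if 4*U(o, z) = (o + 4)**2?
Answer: 231857/4 ≈ 57964.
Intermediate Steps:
H(g, Y) = -2 + g
U(o, z) = (4 + o)**2/4 (U(o, z) = (o + 4)**2/4 = (4 + o)**2/4)
U(197, H(-5, 3)/16 - 7/37) + 47864 = (4 + 197)**2/4 + 47864 = (1/4)*201**2 + 47864 = (1/4)*40401 + 47864 = 40401/4 + 47864 = 231857/4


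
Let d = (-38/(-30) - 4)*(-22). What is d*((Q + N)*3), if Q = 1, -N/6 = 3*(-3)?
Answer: 9922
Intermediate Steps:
N = 54 (N = -18*(-3) = -6*(-9) = 54)
d = 902/15 (d = (-38*(-1/30) - 4)*(-22) = (19/15 - 4)*(-22) = -41/15*(-22) = 902/15 ≈ 60.133)
d*((Q + N)*3) = 902*((1 + 54)*3)/15 = 902*(55*3)/15 = (902/15)*165 = 9922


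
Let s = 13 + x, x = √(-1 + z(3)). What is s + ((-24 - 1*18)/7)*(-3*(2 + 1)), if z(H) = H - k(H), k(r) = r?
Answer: 67 + I ≈ 67.0 + 1.0*I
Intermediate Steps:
z(H) = 0 (z(H) = H - H = 0)
x = I (x = √(-1 + 0) = √(-1) = I ≈ 1.0*I)
s = 13 + I ≈ 13.0 + 1.0*I
s + ((-24 - 1*18)/7)*(-3*(2 + 1)) = (13 + I) + ((-24 - 1*18)/7)*(-3*(2 + 1)) = (13 + I) + ((-24 - 18)*(⅐))*(-3*3) = (13 + I) - 42*⅐*(-9) = (13 + I) - 6*(-9) = (13 + I) + 54 = 67 + I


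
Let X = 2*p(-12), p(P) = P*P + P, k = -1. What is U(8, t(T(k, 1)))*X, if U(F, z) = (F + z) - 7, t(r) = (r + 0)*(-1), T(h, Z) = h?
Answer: 528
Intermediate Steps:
p(P) = P + P**2 (p(P) = P**2 + P = P + P**2)
t(r) = -r (t(r) = r*(-1) = -r)
U(F, z) = -7 + F + z
X = 264 (X = 2*(-12*(1 - 12)) = 2*(-12*(-11)) = 2*132 = 264)
U(8, t(T(k, 1)))*X = (-7 + 8 - 1*(-1))*264 = (-7 + 8 + 1)*264 = 2*264 = 528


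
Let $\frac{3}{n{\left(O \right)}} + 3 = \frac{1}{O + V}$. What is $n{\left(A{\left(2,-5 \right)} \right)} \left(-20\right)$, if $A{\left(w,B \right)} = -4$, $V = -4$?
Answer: $\frac{96}{5} \approx 19.2$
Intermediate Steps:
$n{\left(O \right)} = \frac{3}{-3 + \frac{1}{-4 + O}}$ ($n{\left(O \right)} = \frac{3}{-3 + \frac{1}{O - 4}} = \frac{3}{-3 + \frac{1}{-4 + O}}$)
$n{\left(A{\left(2,-5 \right)} \right)} \left(-20\right) = \frac{3 \left(4 - -4\right)}{-13 + 3 \left(-4\right)} \left(-20\right) = \frac{3 \left(4 + 4\right)}{-13 - 12} \left(-20\right) = 3 \frac{1}{-25} \cdot 8 \left(-20\right) = 3 \left(- \frac{1}{25}\right) 8 \left(-20\right) = \left(- \frac{24}{25}\right) \left(-20\right) = \frac{96}{5}$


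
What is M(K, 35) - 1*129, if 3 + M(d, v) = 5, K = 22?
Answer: -127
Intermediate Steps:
M(d, v) = 2 (M(d, v) = -3 + 5 = 2)
M(K, 35) - 1*129 = 2 - 1*129 = 2 - 129 = -127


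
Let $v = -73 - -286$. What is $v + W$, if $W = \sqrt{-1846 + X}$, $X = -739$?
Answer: $213 + i \sqrt{2585} \approx 213.0 + 50.843 i$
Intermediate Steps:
$W = i \sqrt{2585}$ ($W = \sqrt{-1846 - 739} = \sqrt{-2585} = i \sqrt{2585} \approx 50.843 i$)
$v = 213$ ($v = -73 + 286 = 213$)
$v + W = 213 + i \sqrt{2585}$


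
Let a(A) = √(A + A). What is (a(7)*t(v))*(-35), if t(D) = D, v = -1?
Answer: 35*√14 ≈ 130.96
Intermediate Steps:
a(A) = √2*√A (a(A) = √(2*A) = √2*√A)
(a(7)*t(v))*(-35) = ((√2*√7)*(-1))*(-35) = (√14*(-1))*(-35) = -√14*(-35) = 35*√14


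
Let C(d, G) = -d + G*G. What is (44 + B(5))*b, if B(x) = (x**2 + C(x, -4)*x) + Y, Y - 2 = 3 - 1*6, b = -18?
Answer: -2214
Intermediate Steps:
C(d, G) = G**2 - d (C(d, G) = -d + G**2 = G**2 - d)
Y = -1 (Y = 2 + (3 - 1*6) = 2 + (3 - 6) = 2 - 3 = -1)
B(x) = -1 + x**2 + x*(16 - x) (B(x) = (x**2 + ((-4)**2 - x)*x) - 1 = (x**2 + (16 - x)*x) - 1 = (x**2 + x*(16 - x)) - 1 = -1 + x**2 + x*(16 - x))
(44 + B(5))*b = (44 + (-1 + 16*5))*(-18) = (44 + (-1 + 80))*(-18) = (44 + 79)*(-18) = 123*(-18) = -2214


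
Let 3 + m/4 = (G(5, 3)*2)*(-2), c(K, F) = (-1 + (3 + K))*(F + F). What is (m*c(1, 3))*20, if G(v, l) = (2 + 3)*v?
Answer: -148320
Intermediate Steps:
G(v, l) = 5*v
c(K, F) = 2*F*(2 + K) (c(K, F) = (2 + K)*(2*F) = 2*F*(2 + K))
m = -412 (m = -12 + 4*(((5*5)*2)*(-2)) = -12 + 4*((25*2)*(-2)) = -12 + 4*(50*(-2)) = -12 + 4*(-100) = -12 - 400 = -412)
(m*c(1, 3))*20 = -824*3*(2 + 1)*20 = -824*3*3*20 = -412*18*20 = -7416*20 = -148320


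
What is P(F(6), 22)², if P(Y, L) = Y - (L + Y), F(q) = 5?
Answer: 484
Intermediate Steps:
P(Y, L) = -L (P(Y, L) = Y + (-L - Y) = -L)
P(F(6), 22)² = (-1*22)² = (-22)² = 484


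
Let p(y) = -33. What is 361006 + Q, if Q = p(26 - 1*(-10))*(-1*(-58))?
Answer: 359092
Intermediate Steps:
Q = -1914 (Q = -(-33)*(-58) = -33*58 = -1914)
361006 + Q = 361006 - 1914 = 359092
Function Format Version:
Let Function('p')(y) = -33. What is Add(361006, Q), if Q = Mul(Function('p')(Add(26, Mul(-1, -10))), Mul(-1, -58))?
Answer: 359092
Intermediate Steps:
Q = -1914 (Q = Mul(-33, Mul(-1, -58)) = Mul(-33, 58) = -1914)
Add(361006, Q) = Add(361006, -1914) = 359092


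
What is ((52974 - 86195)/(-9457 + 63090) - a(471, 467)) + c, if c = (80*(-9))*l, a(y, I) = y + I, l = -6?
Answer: 181353585/53633 ≈ 3381.4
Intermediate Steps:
a(y, I) = I + y
c = 4320 (c = (80*(-9))*(-6) = -720*(-6) = 4320)
((52974 - 86195)/(-9457 + 63090) - a(471, 467)) + c = ((52974 - 86195)/(-9457 + 63090) - (467 + 471)) + 4320 = (-33221/53633 - 1*938) + 4320 = (-33221*1/53633 - 938) + 4320 = (-33221/53633 - 938) + 4320 = -50340975/53633 + 4320 = 181353585/53633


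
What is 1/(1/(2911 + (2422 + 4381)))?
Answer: 9714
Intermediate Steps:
1/(1/(2911 + (2422 + 4381))) = 1/(1/(2911 + 6803)) = 1/(1/9714) = 9714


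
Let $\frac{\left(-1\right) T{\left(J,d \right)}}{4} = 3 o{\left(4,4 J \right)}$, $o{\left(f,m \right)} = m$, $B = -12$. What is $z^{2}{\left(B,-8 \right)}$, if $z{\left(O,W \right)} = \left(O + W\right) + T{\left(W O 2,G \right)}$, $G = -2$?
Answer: $85303696$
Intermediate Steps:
$T{\left(J,d \right)} = - 48 J$ ($T{\left(J,d \right)} = - 4 \cdot 3 \cdot 4 J = - 4 \cdot 12 J = - 48 J$)
$z{\left(O,W \right)} = O + W - 96 O W$ ($z{\left(O,W \right)} = \left(O + W\right) - 48 W O 2 = \left(O + W\right) - 48 O W 2 = \left(O + W\right) - 48 \cdot 2 O W = \left(O + W\right) - 96 O W = O + W - 96 O W$)
$z^{2}{\left(B,-8 \right)} = \left(-12 - 8 - \left(-1152\right) \left(-8\right)\right)^{2} = \left(-12 - 8 - 9216\right)^{2} = \left(-9236\right)^{2} = 85303696$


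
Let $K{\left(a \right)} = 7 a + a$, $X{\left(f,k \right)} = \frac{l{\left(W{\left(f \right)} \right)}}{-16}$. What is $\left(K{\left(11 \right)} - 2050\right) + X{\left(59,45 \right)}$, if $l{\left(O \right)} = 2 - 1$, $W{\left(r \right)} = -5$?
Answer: $- \frac{31393}{16} \approx -1962.1$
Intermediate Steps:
$l{\left(O \right)} = 1$ ($l{\left(O \right)} = 2 - 1 = 1$)
$X{\left(f,k \right)} = - \frac{1}{16}$ ($X{\left(f,k \right)} = 1 \frac{1}{-16} = 1 \left(- \frac{1}{16}\right) = - \frac{1}{16}$)
$K{\left(a \right)} = 8 a$
$\left(K{\left(11 \right)} - 2050\right) + X{\left(59,45 \right)} = \left(8 \cdot 11 - 2050\right) - \frac{1}{16} = \left(88 - 2050\right) - \frac{1}{16} = -1962 - \frac{1}{16} = - \frac{31393}{16}$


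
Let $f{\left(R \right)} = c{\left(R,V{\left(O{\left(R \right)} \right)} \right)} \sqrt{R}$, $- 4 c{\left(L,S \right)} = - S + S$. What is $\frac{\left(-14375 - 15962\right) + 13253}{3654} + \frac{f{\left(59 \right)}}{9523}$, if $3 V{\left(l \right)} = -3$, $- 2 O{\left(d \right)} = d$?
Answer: $- \frac{8542}{1827} \approx -4.6754$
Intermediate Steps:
$O{\left(d \right)} = - \frac{d}{2}$
$V{\left(l \right)} = -1$ ($V{\left(l \right)} = \frac{1}{3} \left(-3\right) = -1$)
$c{\left(L,S \right)} = 0$ ($c{\left(L,S \right)} = - \frac{- S + S}{4} = \left(- \frac{1}{4}\right) 0 = 0$)
$f{\left(R \right)} = 0$ ($f{\left(R \right)} = 0 \sqrt{R} = 0$)
$\frac{\left(-14375 - 15962\right) + 13253}{3654} + \frac{f{\left(59 \right)}}{9523} = \frac{\left(-14375 - 15962\right) + 13253}{3654} + \frac{0}{9523} = \left(-30337 + 13253\right) \frac{1}{3654} + 0 \cdot \frac{1}{9523} = \left(-17084\right) \frac{1}{3654} + 0 = - \frac{8542}{1827} + 0 = - \frac{8542}{1827}$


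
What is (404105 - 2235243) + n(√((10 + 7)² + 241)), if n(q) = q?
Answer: -1831138 + √530 ≈ -1.8311e+6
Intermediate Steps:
(404105 - 2235243) + n(√((10 + 7)² + 241)) = (404105 - 2235243) + √((10 + 7)² + 241) = -1831138 + √(17² + 241) = -1831138 + √(289 + 241) = -1831138 + √530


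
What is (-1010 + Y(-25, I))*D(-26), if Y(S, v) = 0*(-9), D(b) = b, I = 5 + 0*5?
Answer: 26260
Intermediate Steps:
I = 5 (I = 5 + 0 = 5)
Y(S, v) = 0
(-1010 + Y(-25, I))*D(-26) = (-1010 + 0)*(-26) = -1010*(-26) = 26260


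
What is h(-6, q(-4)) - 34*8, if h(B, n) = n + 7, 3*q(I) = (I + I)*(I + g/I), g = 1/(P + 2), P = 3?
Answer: -1271/5 ≈ -254.20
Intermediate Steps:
g = ⅕ (g = 1/(3 + 2) = 1/5 = ⅕ ≈ 0.20000)
q(I) = 2*I*(I + 1/(5*I))/3 (q(I) = ((I + I)*(I + 1/(5*I)))/3 = ((2*I)*(I + 1/(5*I)))/3 = (2*I*(I + 1/(5*I)))/3 = 2*I*(I + 1/(5*I))/3)
h(B, n) = 7 + n
h(-6, q(-4)) - 34*8 = (7 + (2/15 + (⅔)*(-4)²)) - 34*8 = (7 + (2/15 + (⅔)*16)) - 272 = (7 + (2/15 + 32/3)) - 272 = (7 + 54/5) - 272 = 89/5 - 272 = -1271/5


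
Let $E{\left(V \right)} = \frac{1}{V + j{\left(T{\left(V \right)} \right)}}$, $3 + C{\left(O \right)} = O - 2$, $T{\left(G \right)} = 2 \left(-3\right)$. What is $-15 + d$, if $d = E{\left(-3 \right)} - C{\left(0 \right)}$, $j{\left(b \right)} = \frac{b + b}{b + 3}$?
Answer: $-9$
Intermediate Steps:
$T{\left(G \right)} = -6$
$j{\left(b \right)} = \frac{2 b}{3 + b}$
$C{\left(O \right)} = -5 + O$ ($C{\left(O \right)} = -3 + \left(O - 2\right) = -3 + \left(-2 + O\right) = -5 + O$)
$E{\left(V \right)} = \frac{1}{4 + V}$ ($E{\left(V \right)} = \frac{1}{V + 2 \left(-6\right) \frac{1}{3 - 6}} = \frac{1}{V + 2 \left(-6\right) \frac{1}{-3}} = \frac{1}{V + 2 \left(-6\right) \left(- \frac{1}{3}\right)} = \frac{1}{V + 4} = \frac{1}{4 + V}$)
$d = 6$ ($d = \frac{1}{4 - 3} - \left(-5 + 0\right) = 1^{-1} - -5 = 1 + 5 = 6$)
$-15 + d = -15 + 6 = -9$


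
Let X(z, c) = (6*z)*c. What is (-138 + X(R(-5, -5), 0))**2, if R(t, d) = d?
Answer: 19044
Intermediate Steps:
X(z, c) = 6*c*z
(-138 + X(R(-5, -5), 0))**2 = (-138 + 6*0*(-5))**2 = (-138 + 0)**2 = (-138)**2 = 19044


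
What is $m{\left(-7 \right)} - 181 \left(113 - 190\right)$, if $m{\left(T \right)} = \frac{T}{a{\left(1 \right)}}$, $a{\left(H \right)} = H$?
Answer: $13930$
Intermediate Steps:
$m{\left(T \right)} = T$ ($m{\left(T \right)} = \frac{T}{1} = T 1 = T$)
$m{\left(-7 \right)} - 181 \left(113 - 190\right) = -7 - 181 \left(113 - 190\right) = -7 - -13937 = -7 + 13937 = 13930$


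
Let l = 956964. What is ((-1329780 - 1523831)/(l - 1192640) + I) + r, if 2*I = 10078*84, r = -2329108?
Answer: -449156008821/235676 ≈ -1.9058e+6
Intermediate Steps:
I = 423276 (I = (10078*84)/2 = (1/2)*846552 = 423276)
((-1329780 - 1523831)/(l - 1192640) + I) + r = ((-1329780 - 1523831)/(956964 - 1192640) + 423276) - 2329108 = (-2853611/(-235676) + 423276) - 2329108 = (-2853611*(-1/235676) + 423276) - 2329108 = (2853611/235676 + 423276) - 2329108 = 99758848187/235676 - 2329108 = -449156008821/235676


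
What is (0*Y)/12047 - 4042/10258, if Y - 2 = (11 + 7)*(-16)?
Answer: -2021/5129 ≈ -0.39403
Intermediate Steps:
Y = -286 (Y = 2 + (11 + 7)*(-16) = 2 + 18*(-16) = 2 - 288 = -286)
(0*Y)/12047 - 4042/10258 = (0*(-286))/12047 - 4042/10258 = 0*(1/12047) - 4042*1/10258 = 0 - 2021/5129 = -2021/5129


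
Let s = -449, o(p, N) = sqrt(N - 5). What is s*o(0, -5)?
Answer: -449*I*sqrt(10) ≈ -1419.9*I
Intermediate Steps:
o(p, N) = sqrt(-5 + N)
s*o(0, -5) = -449*sqrt(-5 - 5) = -449*I*sqrt(10)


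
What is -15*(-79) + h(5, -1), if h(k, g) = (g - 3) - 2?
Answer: 1179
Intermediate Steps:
h(k, g) = -5 + g (h(k, g) = (-3 + g) - 2 = -5 + g)
-15*(-79) + h(5, -1) = -15*(-79) + (-5 - 1) = 1185 - 6 = 1179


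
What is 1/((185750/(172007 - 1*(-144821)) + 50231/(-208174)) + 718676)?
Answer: 8244419009/5925068919928738 ≈ 1.3914e-6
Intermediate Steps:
1/((185750/(172007 - 1*(-144821)) + 50231/(-208174)) + 718676) = 1/((185750/(172007 + 144821) + 50231*(-1/208174)) + 718676) = 1/((185750/316828 - 50231/208174) + 718676) = 1/((185750*(1/316828) - 50231/208174) + 718676) = 1/((92875/158414 - 50231/208174) + 718676) = 1/(2844216654/8244419009 + 718676) = 1/(5925068919928738/8244419009) = 8244419009/5925068919928738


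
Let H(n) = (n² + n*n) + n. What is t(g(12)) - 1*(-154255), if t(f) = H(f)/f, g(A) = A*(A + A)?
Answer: 154832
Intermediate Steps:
g(A) = 2*A² (g(A) = A*(2*A) = 2*A²)
H(n) = n + 2*n² (H(n) = (n² + n²) + n = 2*n² + n = n + 2*n²)
t(f) = 1 + 2*f (t(f) = (f*(1 + 2*f))/f = 1 + 2*f)
t(g(12)) - 1*(-154255) = (1 + 2*(2*12²)) - 1*(-154255) = (1 + 2*(2*144)) + 154255 = (1 + 2*288) + 154255 = (1 + 576) + 154255 = 577 + 154255 = 154832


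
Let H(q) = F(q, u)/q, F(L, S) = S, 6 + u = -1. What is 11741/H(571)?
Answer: -6704111/7 ≈ -9.5773e+5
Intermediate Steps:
u = -7 (u = -6 - 1 = -7)
H(q) = -7/q
11741/H(571) = 11741/((-7/571)) = 11741/((-7*1/571)) = 11741/(-7/571) = 11741*(-571/7) = -6704111/7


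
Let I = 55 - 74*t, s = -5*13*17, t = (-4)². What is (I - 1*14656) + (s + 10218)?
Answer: -6672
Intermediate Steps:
t = 16
s = -1105 (s = -65*17 = -1105)
I = -1129 (I = 55 - 74*16 = 55 - 1184 = -1129)
(I - 1*14656) + (s + 10218) = (-1129 - 1*14656) + (-1105 + 10218) = (-1129 - 14656) + 9113 = -15785 + 9113 = -6672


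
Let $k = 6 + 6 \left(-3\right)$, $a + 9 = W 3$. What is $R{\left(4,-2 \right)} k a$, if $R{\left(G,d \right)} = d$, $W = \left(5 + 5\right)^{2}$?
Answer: $6984$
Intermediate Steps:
$W = 100$ ($W = 10^{2} = 100$)
$a = 291$ ($a = -9 + 100 \cdot 3 = -9 + 300 = 291$)
$k = -12$ ($k = 6 - 18 = -12$)
$R{\left(4,-2 \right)} k a = \left(-2\right) \left(-12\right) 291 = 24 \cdot 291 = 6984$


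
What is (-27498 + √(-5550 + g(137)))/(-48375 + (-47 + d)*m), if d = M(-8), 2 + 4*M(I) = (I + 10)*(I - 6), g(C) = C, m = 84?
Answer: 9166/17651 - I*√5413/52953 ≈ 0.51929 - 0.0013894*I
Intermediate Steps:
M(I) = -½ + (-6 + I)*(10 + I)/4 (M(I) = -½ + ((I + 10)*(I - 6))/4 = -½ + ((10 + I)*(-6 + I))/4 = -½ + ((-6 + I)*(10 + I))/4 = -½ + (-6 + I)*(10 + I)/4)
d = -15/2 (d = -31/2 - 8 + (¼)*(-8)² = -31/2 - 8 + (¼)*64 = -31/2 - 8 + 16 = -15/2 ≈ -7.5000)
(-27498 + √(-5550 + g(137)))/(-48375 + (-47 + d)*m) = (-27498 + √(-5550 + 137))/(-48375 + (-47 - 15/2)*84) = (-27498 + √(-5413))/(-48375 - 109/2*84) = (-27498 + I*√5413)/(-48375 - 4578) = (-27498 + I*√5413)/(-52953) = (-27498 + I*√5413)*(-1/52953) = 9166/17651 - I*√5413/52953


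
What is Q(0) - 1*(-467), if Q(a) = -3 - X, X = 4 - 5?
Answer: 465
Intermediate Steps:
X = -1
Q(a) = -2 (Q(a) = -3 - 1*(-1) = -3 + 1 = -2)
Q(0) - 1*(-467) = -2 - 1*(-467) = -2 + 467 = 465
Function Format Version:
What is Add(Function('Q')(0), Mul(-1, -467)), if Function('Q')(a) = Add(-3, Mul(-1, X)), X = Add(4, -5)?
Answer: 465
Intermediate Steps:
X = -1
Function('Q')(a) = -2 (Function('Q')(a) = Add(-3, Mul(-1, -1)) = Add(-3, 1) = -2)
Add(Function('Q')(0), Mul(-1, -467)) = Add(-2, Mul(-1, -467)) = Add(-2, 467) = 465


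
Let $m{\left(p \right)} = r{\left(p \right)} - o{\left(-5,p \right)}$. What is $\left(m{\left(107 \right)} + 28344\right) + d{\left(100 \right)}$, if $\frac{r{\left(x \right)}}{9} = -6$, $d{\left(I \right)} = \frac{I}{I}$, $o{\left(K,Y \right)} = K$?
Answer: $28296$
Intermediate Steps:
$d{\left(I \right)} = 1$
$r{\left(x \right)} = -54$ ($r{\left(x \right)} = 9 \left(-6\right) = -54$)
$m{\left(p \right)} = -49$ ($m{\left(p \right)} = -54 - -5 = -54 + 5 = -49$)
$\left(m{\left(107 \right)} + 28344\right) + d{\left(100 \right)} = \left(-49 + 28344\right) + 1 = 28295 + 1 = 28296$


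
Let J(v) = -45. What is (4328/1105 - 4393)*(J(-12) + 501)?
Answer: -2211571272/1105 ≈ -2.0014e+6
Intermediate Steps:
(4328/1105 - 4393)*(J(-12) + 501) = (4328/1105 - 4393)*(-45 + 501) = (4328*(1/1105) - 4393)*456 = (4328/1105 - 4393)*456 = -4849937/1105*456 = -2211571272/1105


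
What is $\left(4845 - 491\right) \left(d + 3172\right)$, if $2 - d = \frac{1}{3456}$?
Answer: $\frac{23880259711}{1728} \approx 1.382 \cdot 10^{7}$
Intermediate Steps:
$d = \frac{6911}{3456}$ ($d = 2 - \frac{1}{3456} = \frac{6911}{3456} \approx 1.9997$)
$\left(4845 - 491\right) \left(d + 3172\right) = \left(4845 - 491\right) \left(\frac{6911}{3456} + 3172\right) = 4354 \cdot \frac{10969343}{3456} = \frac{23880259711}{1728}$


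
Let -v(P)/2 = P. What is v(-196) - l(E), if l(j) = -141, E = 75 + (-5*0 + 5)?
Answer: 533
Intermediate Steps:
v(P) = -2*P
E = 80 (E = 75 + (0 + 5) = 75 + 5 = 80)
v(-196) - l(E) = -2*(-196) - 1*(-141) = 392 + 141 = 533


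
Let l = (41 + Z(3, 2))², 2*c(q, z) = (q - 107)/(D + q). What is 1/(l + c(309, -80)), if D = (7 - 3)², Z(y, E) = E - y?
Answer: 325/520101 ≈ 0.00062488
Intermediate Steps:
D = 16 (D = 4² = 16)
c(q, z) = (-107 + q)/(2*(16 + q)) (c(q, z) = ((q - 107)/(16 + q))/2 = ((-107 + q)/(16 + q))/2 = (-107 + q)/(2*(16 + q)))
l = 1600 (l = (41 + (2 - 1*3))² = (41 + (2 - 3))² = (41 - 1)² = 40² = 1600)
1/(l + c(309, -80)) = 1/(1600 + (-107 + 309)/(2*(16 + 309))) = 1/(1600 + (½)*202/325) = 1/(1600 + (½)*(1/325)*202) = 1/(1600 + 101/325) = 1/(520101/325) = 325/520101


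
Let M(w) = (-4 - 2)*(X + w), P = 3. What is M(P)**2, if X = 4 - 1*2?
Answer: 900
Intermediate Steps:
X = 2 (X = 4 - 2 = 2)
M(w) = -12 - 6*w (M(w) = (-4 - 2)*(2 + w) = -6*(2 + w) = -12 - 6*w)
M(P)**2 = (-12 - 6*3)**2 = (-12 - 18)**2 = (-30)**2 = 900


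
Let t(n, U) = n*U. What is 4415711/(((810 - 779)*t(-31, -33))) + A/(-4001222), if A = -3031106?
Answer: 8882182731710/63445376643 ≈ 140.00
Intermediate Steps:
t(n, U) = U*n
4415711/(((810 - 779)*t(-31, -33))) + A/(-4001222) = 4415711/(((810 - 779)*(-33*(-31)))) - 3031106/(-4001222) = 4415711/((31*1023)) - 3031106*(-1/4001222) = 4415711/31713 + 1515553/2000611 = 8882182731710/63445376643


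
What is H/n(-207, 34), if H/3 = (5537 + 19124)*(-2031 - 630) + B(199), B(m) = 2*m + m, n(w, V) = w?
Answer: 21874108/23 ≈ 9.5105e+5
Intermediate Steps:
B(m) = 3*m
H = -196866972 (H = 3*((5537 + 19124)*(-2031 - 630) + 3*199) = 3*(24661*(-2661) + 597) = 3*(-65622921 + 597) = 3*(-65622324) = -196866972)
H/n(-207, 34) = -196866972/(-207) = -196866972*(-1/207) = 21874108/23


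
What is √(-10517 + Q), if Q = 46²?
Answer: I*√8401 ≈ 91.657*I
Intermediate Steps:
Q = 2116
√(-10517 + Q) = √(-10517 + 2116) = √(-8401) = I*√8401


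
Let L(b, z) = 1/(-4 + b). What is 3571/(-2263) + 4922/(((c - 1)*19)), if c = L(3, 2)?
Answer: -5637092/42997 ≈ -131.10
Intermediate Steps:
c = -1 (c = 1/(-4 + 3) = 1/(-1) = -1)
3571/(-2263) + 4922/(((c - 1)*19)) = 3571/(-2263) + 4922/(((-1 - 1)*19)) = 3571*(-1/2263) + 4922/((-2*19)) = -3571/2263 + 4922/(-38) = -3571/2263 + 4922*(-1/38) = -3571/2263 - 2461/19 = -5637092/42997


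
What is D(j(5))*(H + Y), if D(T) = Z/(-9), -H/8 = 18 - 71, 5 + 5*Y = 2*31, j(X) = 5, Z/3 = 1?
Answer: -2177/15 ≈ -145.13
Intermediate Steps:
Z = 3 (Z = 3*1 = 3)
Y = 57/5 (Y = -1 + (2*31)/5 = -1 + (⅕)*62 = -1 + 62/5 = 57/5 ≈ 11.400)
H = 424 (H = -8*(18 - 71) = -8*(-53) = 424)
D(T) = -⅓ (D(T) = 3/(-9) = 3*(-⅑) = -⅓)
D(j(5))*(H + Y) = -(424 + 57/5)/3 = -⅓*2177/5 = -2177/15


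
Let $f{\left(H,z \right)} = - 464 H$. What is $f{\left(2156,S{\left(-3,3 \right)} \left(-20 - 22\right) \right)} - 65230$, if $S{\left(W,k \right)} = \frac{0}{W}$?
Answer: $-1065614$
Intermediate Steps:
$S{\left(W,k \right)} = 0$
$f{\left(2156,S{\left(-3,3 \right)} \left(-20 - 22\right) \right)} - 65230 = \left(-464\right) 2156 - 65230 = -1000384 - 65230 = -1065614$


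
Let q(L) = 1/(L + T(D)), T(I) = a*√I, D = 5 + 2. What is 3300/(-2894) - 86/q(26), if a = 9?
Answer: -3237142/1447 - 774*√7 ≈ -4285.0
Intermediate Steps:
D = 7
T(I) = 9*√I
q(L) = 1/(L + 9*√7)
3300/(-2894) - 86/q(26) = 3300/(-2894) - (2236 + 774*√7) = 3300*(-1/2894) - 86*(26 + 9*√7) = -1650/1447 + (-2236 - 774*√7) = -3237142/1447 - 774*√7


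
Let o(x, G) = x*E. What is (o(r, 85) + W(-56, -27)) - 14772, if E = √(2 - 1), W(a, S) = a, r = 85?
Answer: -14743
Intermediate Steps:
E = 1 (E = √1 = 1)
o(x, G) = x (o(x, G) = x*1 = x)
(o(r, 85) + W(-56, -27)) - 14772 = (85 - 56) - 14772 = 29 - 14772 = -14743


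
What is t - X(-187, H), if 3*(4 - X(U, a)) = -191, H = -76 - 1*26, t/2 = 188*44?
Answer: 49429/3 ≈ 16476.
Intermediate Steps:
t = 16544 (t = 2*(188*44) = 2*8272 = 16544)
H = -102 (H = -76 - 26 = -102)
X(U, a) = 203/3 (X(U, a) = 4 - 1/3*(-191) = 4 + 191/3 = 203/3)
t - X(-187, H) = 16544 - 1*203/3 = 16544 - 203/3 = 49429/3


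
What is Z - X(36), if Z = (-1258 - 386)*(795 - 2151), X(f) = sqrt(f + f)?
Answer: 2229264 - 6*sqrt(2) ≈ 2.2293e+6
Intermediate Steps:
X(f) = sqrt(2)*sqrt(f) (X(f) = sqrt(2*f) = sqrt(2)*sqrt(f))
Z = 2229264 (Z = -1644*(-1356) = 2229264)
Z - X(36) = 2229264 - sqrt(2)*sqrt(36) = 2229264 - sqrt(2)*6 = 2229264 - 6*sqrt(2)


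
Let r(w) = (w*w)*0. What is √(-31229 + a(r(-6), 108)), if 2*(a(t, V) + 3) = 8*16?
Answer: 8*I*√487 ≈ 176.54*I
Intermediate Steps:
r(w) = 0 (r(w) = w²*0 = 0)
a(t, V) = 61 (a(t, V) = -3 + (8*16)/2 = -3 + (½)*128 = -3 + 64 = 61)
√(-31229 + a(r(-6), 108)) = √(-31229 + 61) = √(-31168) = 8*I*√487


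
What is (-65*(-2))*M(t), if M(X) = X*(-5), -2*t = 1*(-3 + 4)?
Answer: 325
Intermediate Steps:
t = -½ (t = -(-3 + 4)/2 = -1/2 = -½*1 = -½ ≈ -0.50000)
M(X) = -5*X
(-65*(-2))*M(t) = (-65*(-2))*(-5*(-½)) = 130*(5/2) = 325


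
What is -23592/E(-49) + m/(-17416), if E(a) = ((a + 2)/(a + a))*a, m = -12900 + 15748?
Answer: 102702836/102319 ≈ 1003.8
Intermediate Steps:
m = 2848
E(a) = 1 + a/2 (E(a) = ((2 + a)/((2*a)))*a = ((2 + a)*(1/(2*a)))*a = ((2 + a)/(2*a))*a = 1 + a/2)
-23592/E(-49) + m/(-17416) = -23592/(1 + (½)*(-49)) + 2848/(-17416) = -23592/(1 - 49/2) + 2848*(-1/17416) = -23592/(-47/2) - 356/2177 = -23592*(-2/47) - 356/2177 = 47184/47 - 356/2177 = 102702836/102319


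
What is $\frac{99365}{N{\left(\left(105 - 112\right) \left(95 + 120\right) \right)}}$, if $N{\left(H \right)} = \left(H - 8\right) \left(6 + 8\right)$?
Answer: $- \frac{835}{178} \approx -4.691$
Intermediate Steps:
$N{\left(H \right)} = -112 + 14 H$ ($N{\left(H \right)} = \left(-8 + H\right) 14 = -112 + 14 H$)
$\frac{99365}{N{\left(\left(105 - 112\right) \left(95 + 120\right) \right)}} = \frac{99365}{-112 + 14 \left(105 - 112\right) \left(95 + 120\right)} = \frac{99365}{-112 + 14 \left(\left(-7\right) 215\right)} = \frac{99365}{-112 + 14 \left(-1505\right)} = \frac{99365}{-112 - 21070} = \frac{99365}{-21182} = 99365 \left(- \frac{1}{21182}\right) = - \frac{835}{178}$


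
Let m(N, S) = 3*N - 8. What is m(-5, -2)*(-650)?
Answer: 14950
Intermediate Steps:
m(N, S) = -8 + 3*N
m(-5, -2)*(-650) = (-8 + 3*(-5))*(-650) = (-8 - 15)*(-650) = -23*(-650) = 14950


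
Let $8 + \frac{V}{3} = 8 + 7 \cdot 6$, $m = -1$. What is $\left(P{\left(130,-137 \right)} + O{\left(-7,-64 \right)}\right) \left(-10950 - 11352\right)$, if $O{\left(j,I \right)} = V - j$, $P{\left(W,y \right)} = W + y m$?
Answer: $-8920800$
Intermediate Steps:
$P{\left(W,y \right)} = W - y$ ($P{\left(W,y \right)} = W + y \left(-1\right) = W - y$)
$V = 126$ ($V = -24 + 3 \left(8 + 7 \cdot 6\right) = -24 + 3 \left(8 + 42\right) = -24 + 3 \cdot 50 = -24 + 150 = 126$)
$O{\left(j,I \right)} = 126 - j$
$\left(P{\left(130,-137 \right)} + O{\left(-7,-64 \right)}\right) \left(-10950 - 11352\right) = \left(\left(130 - -137\right) + \left(126 - -7\right)\right) \left(-10950 - 11352\right) = \left(\left(130 + 137\right) + \left(126 + 7\right)\right) \left(-22302\right) = \left(267 + 133\right) \left(-22302\right) = 400 \left(-22302\right) = -8920800$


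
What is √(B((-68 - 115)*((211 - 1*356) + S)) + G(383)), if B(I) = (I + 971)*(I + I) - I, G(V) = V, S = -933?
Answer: √78216971369 ≈ 2.7967e+5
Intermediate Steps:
B(I) = -I + 2*I*(971 + I) (B(I) = (971 + I)*(2*I) - I = 2*I*(971 + I) - I = -I + 2*I*(971 + I))
√(B((-68 - 115)*((211 - 1*356) + S)) + G(383)) = √(((-68 - 115)*((211 - 1*356) - 933))*(1941 + 2*((-68 - 115)*((211 - 1*356) - 933))) + 383) = √((-183*((211 - 356) - 933))*(1941 + 2*(-183*((211 - 356) - 933))) + 383) = √((-183*(-145 - 933))*(1941 + 2*(-183*(-145 - 933))) + 383) = √((-183*(-1078))*(1941 + 2*(-183*(-1078))) + 383) = √(197274*(1941 + 2*197274) + 383) = √(197274*(1941 + 394548) + 383) = √(197274*396489 + 383) = √(78216970986 + 383) = √78216971369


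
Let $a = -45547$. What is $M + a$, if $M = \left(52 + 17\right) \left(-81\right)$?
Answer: $-51136$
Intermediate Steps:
$M = -5589$ ($M = 69 \left(-81\right) = -5589$)
$M + a = -5589 - 45547 = -51136$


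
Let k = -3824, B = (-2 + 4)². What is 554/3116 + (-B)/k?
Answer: 133185/744724 ≈ 0.17884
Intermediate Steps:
B = 4 (B = 2² = 4)
554/3116 + (-B)/k = 554/3116 - 1*4/(-3824) = 554*(1/3116) - 4*(-1/3824) = 277/1558 + 1/956 = 133185/744724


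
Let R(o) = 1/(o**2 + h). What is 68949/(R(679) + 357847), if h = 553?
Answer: 10608814902/55060009373 ≈ 0.19268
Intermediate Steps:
R(o) = 1/(553 + o**2) (R(o) = 1/(o**2 + 553) = 1/(553 + o**2))
68949/(R(679) + 357847) = 68949/(1/(553 + 679**2) + 357847) = 68949/(1/(553 + 461041) + 357847) = 68949/(1/461594 + 357847) = 68949/(165180028119/461594) = 68949*(461594/165180028119) = 10608814902/55060009373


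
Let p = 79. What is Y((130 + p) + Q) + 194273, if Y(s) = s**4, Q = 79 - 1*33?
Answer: 4228444898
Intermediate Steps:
Q = 46 (Q = 79 - 33 = 46)
Y((130 + p) + Q) + 194273 = ((130 + 79) + 46)**4 + 194273 = (209 + 46)**4 + 194273 = 255**4 + 194273 = 4228250625 + 194273 = 4228444898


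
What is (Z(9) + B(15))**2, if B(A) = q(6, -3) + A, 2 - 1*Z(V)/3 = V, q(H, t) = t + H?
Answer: 9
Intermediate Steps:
q(H, t) = H + t
Z(V) = 6 - 3*V
B(A) = 3 + A (B(A) = (6 - 3) + A = 3 + A)
(Z(9) + B(15))**2 = ((6 - 3*9) + (3 + 15))**2 = ((6 - 27) + 18)**2 = (-21 + 18)**2 = (-3)**2 = 9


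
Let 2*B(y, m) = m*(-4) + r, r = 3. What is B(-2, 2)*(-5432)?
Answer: 13580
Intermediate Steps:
B(y, m) = 3/2 - 2*m (B(y, m) = (m*(-4) + 3)/2 = (-4*m + 3)/2 = (3 - 4*m)/2 = 3/2 - 2*m)
B(-2, 2)*(-5432) = (3/2 - 2*2)*(-5432) = (3/2 - 4)*(-5432) = -5/2*(-5432) = 13580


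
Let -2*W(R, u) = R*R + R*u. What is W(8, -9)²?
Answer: 16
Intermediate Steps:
W(R, u) = -R²/2 - R*u/2 (W(R, u) = -(R*R + R*u)/2 = -(R² + R*u)/2 = -R²/2 - R*u/2)
W(8, -9)² = (-½*8*(8 - 9))² = (-½*8*(-1))² = 4² = 16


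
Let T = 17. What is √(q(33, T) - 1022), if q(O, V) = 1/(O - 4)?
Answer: 3*I*√95497/29 ≈ 31.968*I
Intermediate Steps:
q(O, V) = 1/(-4 + O)
√(q(33, T) - 1022) = √(1/(-4 + 33) - 1022) = √(1/29 - 1022) = √(-29637/29) = 3*I*√95497/29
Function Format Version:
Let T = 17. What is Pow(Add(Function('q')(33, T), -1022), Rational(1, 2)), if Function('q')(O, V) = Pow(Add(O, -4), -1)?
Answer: Mul(Rational(3, 29), I, Pow(95497, Rational(1, 2))) ≈ Mul(31.968, I)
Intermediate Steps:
Function('q')(O, V) = Pow(Add(-4, O), -1)
Pow(Add(Function('q')(33, T), -1022), Rational(1, 2)) = Pow(Add(Pow(Add(-4, 33), -1), -1022), Rational(1, 2)) = Pow(Add(Pow(29, -1), -1022), Rational(1, 2)) = Pow(Add(Rational(1, 29), -1022), Rational(1, 2)) = Pow(Rational(-29637, 29), Rational(1, 2)) = Mul(Rational(3, 29), I, Pow(95497, Rational(1, 2)))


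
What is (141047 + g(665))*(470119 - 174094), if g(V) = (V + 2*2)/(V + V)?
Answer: 11106454162695/266 ≈ 4.1754e+10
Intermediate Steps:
g(V) = (4 + V)/(2*V) (g(V) = (V + 4)/((2*V)) = (4 + V)*(1/(2*V)) = (4 + V)/(2*V))
(141047 + g(665))*(470119 - 174094) = (141047 + (½)*(4 + 665)/665)*(470119 - 174094) = (141047 + (½)*(1/665)*669)*296025 = (141047 + 669/1330)*296025 = (187593179/1330)*296025 = 11106454162695/266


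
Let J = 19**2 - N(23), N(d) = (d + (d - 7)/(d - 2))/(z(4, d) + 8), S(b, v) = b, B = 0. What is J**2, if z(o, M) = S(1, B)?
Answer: 4587352900/35721 ≈ 1.2842e+5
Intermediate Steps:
z(o, M) = 1
N(d) = d/9 + (-7 + d)/(9*(-2 + d)) (N(d) = (d + (d - 7)/(d - 2))/(1 + 8) = (d + (-7 + d)/(-2 + d))/9 = (d + (-7 + d)/(-2 + d))*(1/9) = d/9 + (-7 + d)/(9*(-2 + d)))
J = 67730/189 (J = 19**2 - (-7 + 23**2 - 1*23)/(9*(-2 + 23)) = 361 - (-7 + 529 - 23)/(9*21) = 361 - 499/(9*21) = 361 - 1*499/189 = 361 - 499/189 = 67730/189 ≈ 358.36)
J**2 = (67730/189)**2 = 4587352900/35721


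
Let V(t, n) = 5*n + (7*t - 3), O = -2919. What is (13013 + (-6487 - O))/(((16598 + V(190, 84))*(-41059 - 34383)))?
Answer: -1889/276796698 ≈ -6.8245e-6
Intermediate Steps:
V(t, n) = -3 + 5*n + 7*t (V(t, n) = 5*n + (-3 + 7*t) = -3 + 5*n + 7*t)
(13013 + (-6487 - O))/(((16598 + V(190, 84))*(-41059 - 34383))) = (13013 + (-6487 - 1*(-2919)))/(((16598 + (-3 + 5*84 + 7*190))*(-41059 - 34383))) = (13013 + (-6487 + 2919))/(((16598 + (-3 + 420 + 1330))*(-75442))) = (13013 - 3568)/(((16598 + 1747)*(-75442))) = 9445/((18345*(-75442))) = 9445/(-1383983490) = 9445*(-1/1383983490) = -1889/276796698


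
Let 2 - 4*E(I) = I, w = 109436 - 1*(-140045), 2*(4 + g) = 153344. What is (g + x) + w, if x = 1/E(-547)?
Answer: 179055805/549 ≈ 3.2615e+5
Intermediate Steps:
g = 76668 (g = -4 + (1/2)*153344 = -4 + 76672 = 76668)
w = 249481 (w = 109436 + 140045 = 249481)
E(I) = 1/2 - I/4
x = 4/549 (x = 1/(1/2 - 1/4*(-547)) = 1/(1/2 + 547/4) = 1/(549/4) = 4/549 ≈ 0.0072860)
(g + x) + w = (76668 + 4/549) + 249481 = 42090736/549 + 249481 = 179055805/549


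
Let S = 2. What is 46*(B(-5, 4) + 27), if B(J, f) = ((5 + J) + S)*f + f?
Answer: 1794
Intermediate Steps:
B(J, f) = f + f*(7 + J) (B(J, f) = ((5 + J) + 2)*f + f = (7 + J)*f + f = f*(7 + J) + f = f + f*(7 + J))
46*(B(-5, 4) + 27) = 46*(4*(8 - 5) + 27) = 46*(4*3 + 27) = 46*(12 + 27) = 46*39 = 1794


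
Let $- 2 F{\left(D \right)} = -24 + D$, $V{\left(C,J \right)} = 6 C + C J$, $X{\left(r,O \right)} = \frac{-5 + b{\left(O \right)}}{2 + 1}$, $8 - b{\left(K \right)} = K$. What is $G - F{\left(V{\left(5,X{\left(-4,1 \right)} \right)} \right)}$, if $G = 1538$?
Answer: $\frac{4628}{3} \approx 1542.7$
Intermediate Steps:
$b{\left(K \right)} = 8 - K$
$X{\left(r,O \right)} = 1 - \frac{O}{3}$ ($X{\left(r,O \right)} = \frac{-5 - \left(-8 + O\right)}{2 + 1} = \frac{3 - O}{3} = \left(3 - O\right) \frac{1}{3} = 1 - \frac{O}{3}$)
$F{\left(D \right)} = 12 - \frac{D}{2}$ ($F{\left(D \right)} = - \frac{-24 + D}{2} = 12 - \frac{D}{2}$)
$G - F{\left(V{\left(5,X{\left(-4,1 \right)} \right)} \right)} = 1538 - \left(12 - \frac{5 \left(6 + \left(1 - \frac{1}{3}\right)\right)}{2}\right) = 1538 - \left(12 - \frac{5 \left(6 + \frac{2}{3}\right)}{2}\right) = 1538 - \left(12 - \frac{5 \cdot \frac{20}{3}}{2}\right) = 1538 - \left(12 - \frac{50}{3}\right) = 1538 - - \frac{14}{3} = 1538 + \frac{14}{3} = \frac{4628}{3}$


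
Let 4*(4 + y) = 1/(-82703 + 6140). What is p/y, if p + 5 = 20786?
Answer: -6364222812/1225009 ≈ -5195.2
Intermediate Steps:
p = 20781 (p = -5 + 20786 = 20781)
y = -1225009/306252 (y = -4 + 1/(4*(-82703 + 6140)) = -4 + (¼)/(-76563) = -4 + (¼)*(-1/76563) = -4 - 1/306252 = -1225009/306252 ≈ -4.0000)
p/y = 20781/(-1225009/306252) = 20781*(-306252/1225009) = -6364222812/1225009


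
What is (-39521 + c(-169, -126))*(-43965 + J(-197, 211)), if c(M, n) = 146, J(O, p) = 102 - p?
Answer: 1735413750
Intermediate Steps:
(-39521 + c(-169, -126))*(-43965 + J(-197, 211)) = (-39521 + 146)*(-43965 + (102 - 1*211)) = -39375*(-43965 + (102 - 211)) = -39375*(-43965 - 109) = -39375*(-44074) = 1735413750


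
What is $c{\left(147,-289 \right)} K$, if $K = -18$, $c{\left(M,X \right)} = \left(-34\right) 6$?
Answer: $3672$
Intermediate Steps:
$c{\left(M,X \right)} = -204$
$c{\left(147,-289 \right)} K = \left(-204\right) \left(-18\right) = 3672$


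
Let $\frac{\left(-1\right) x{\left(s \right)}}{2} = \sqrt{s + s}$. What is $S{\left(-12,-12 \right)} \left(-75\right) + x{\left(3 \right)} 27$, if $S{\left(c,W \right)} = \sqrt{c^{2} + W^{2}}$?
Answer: $- 900 \sqrt{2} - 54 \sqrt{6} \approx -1405.1$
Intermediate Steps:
$x{\left(s \right)} = - 2 \sqrt{2} \sqrt{s}$ ($x{\left(s \right)} = - 2 \sqrt{s + s} = - 2 \sqrt{2 s} = - 2 \sqrt{2} \sqrt{s}$)
$S{\left(c,W \right)} = \sqrt{W^{2} + c^{2}}$
$S{\left(-12,-12 \right)} \left(-75\right) + x{\left(3 \right)} 27 = \sqrt{\left(-12\right)^{2} + \left(-12\right)^{2}} \left(-75\right) + - 2 \sqrt{2} \sqrt{3} \cdot 27 = \sqrt{144 + 144} \left(-75\right) + - 2 \sqrt{6} \cdot 27 = \sqrt{288} \left(-75\right) - 54 \sqrt{6} = 12 \sqrt{2} \left(-75\right) - 54 \sqrt{6} = - 900 \sqrt{2} - 54 \sqrt{6}$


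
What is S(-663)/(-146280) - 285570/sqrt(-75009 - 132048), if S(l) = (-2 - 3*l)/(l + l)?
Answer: 1987/193967280 + 95190*I*sqrt(207057)/69019 ≈ 1.0244e-5 + 627.58*I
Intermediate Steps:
S(l) = (-2 - 3*l)/(2*l) (S(l) = (-2 - 3*l)/((2*l)) = (1/(2*l))*(-2 - 3*l) = (-2 - 3*l)/(2*l))
S(-663)/(-146280) - 285570/sqrt(-75009 - 132048) = (-3/2 - 1/(-663))/(-146280) - 285570/sqrt(-75009 - 132048) = (-3/2 - 1*(-1/663))*(-1/146280) - 285570*(-I*sqrt(207057)/207057) = (-3/2 + 1/663)*(-1/146280) - 285570*(-I*sqrt(207057)/207057) = -1987/1326*(-1/146280) - (-95190)*I*sqrt(207057)/69019 = 1987/193967280 + 95190*I*sqrt(207057)/69019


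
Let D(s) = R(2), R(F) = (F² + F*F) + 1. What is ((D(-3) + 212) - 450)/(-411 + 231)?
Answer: 229/180 ≈ 1.2722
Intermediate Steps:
R(F) = 1 + 2*F² (R(F) = (F² + F²) + 1 = 2*F² + 1 = 1 + 2*F²)
D(s) = 9 (D(s) = 1 + 2*2² = 1 + 2*4 = 1 + 8 = 9)
((D(-3) + 212) - 450)/(-411 + 231) = ((9 + 212) - 450)/(-411 + 231) = (221 - 450)/(-180) = -229*(-1/180) = 229/180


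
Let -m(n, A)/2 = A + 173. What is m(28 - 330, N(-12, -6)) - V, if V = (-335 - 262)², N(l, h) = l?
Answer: -356731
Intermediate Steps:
m(n, A) = -346 - 2*A (m(n, A) = -2*(A + 173) = -2*(173 + A) = -346 - 2*A)
V = 356409 (V = (-597)² = 356409)
m(28 - 330, N(-12, -6)) - V = (-346 - 2*(-12)) - 1*356409 = (-346 + 24) - 356409 = -322 - 356409 = -356731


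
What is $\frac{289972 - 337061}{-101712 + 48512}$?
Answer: $\frac{6727}{7600} \approx 0.88513$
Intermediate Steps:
$\frac{289972 - 337061}{-101712 + 48512} = \frac{289972 - 337061}{-53200} = \left(289972 - 337061\right) \left(- \frac{1}{53200}\right) = \left(-47089\right) \left(- \frac{1}{53200}\right) = \frac{6727}{7600}$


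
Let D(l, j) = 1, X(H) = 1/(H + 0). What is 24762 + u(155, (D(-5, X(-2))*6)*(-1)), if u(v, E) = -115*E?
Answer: 25452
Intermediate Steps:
X(H) = 1/H
24762 + u(155, (D(-5, X(-2))*6)*(-1)) = 24762 - 115*1*6*(-1) = 24762 - 690*(-1) = 24762 - 115*(-6) = 24762 + 690 = 25452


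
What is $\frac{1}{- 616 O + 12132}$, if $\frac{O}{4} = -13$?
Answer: $\frac{1}{44164} \approx 2.2643 \cdot 10^{-5}$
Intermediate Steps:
$O = -52$ ($O = 4 \left(-13\right) = -52$)
$\frac{1}{- 616 O + 12132} = \frac{1}{\left(-616\right) \left(-52\right) + 12132} = \frac{1}{32032 + 12132} = \frac{1}{44164}$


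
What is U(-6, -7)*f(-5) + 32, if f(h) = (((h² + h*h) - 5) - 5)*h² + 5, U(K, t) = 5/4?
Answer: 5153/4 ≈ 1288.3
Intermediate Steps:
U(K, t) = 5/4 (U(K, t) = 5*(¼) = 5/4)
f(h) = 5 + h²*(-10 + 2*h²) (f(h) = (((h² + h²) - 5) - 5)*h² + 5 = ((2*h² - 5) - 5)*h² + 5 = ((-5 + 2*h²) - 5)*h² + 5 = (-10 + 2*h²)*h² + 5 = h²*(-10 + 2*h²) + 5 = 5 + h²*(-10 + 2*h²))
U(-6, -7)*f(-5) + 32 = 5*(5 - 10*(-5)² + 2*(-5)⁴)/4 + 32 = 5*(5 - 10*25 + 2*625)/4 + 32 = 5*(5 - 250 + 1250)/4 + 32 = (5/4)*1005 + 32 = 5025/4 + 32 = 5153/4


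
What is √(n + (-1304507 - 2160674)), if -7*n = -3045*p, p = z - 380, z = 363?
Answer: 8*I*√54259 ≈ 1863.5*I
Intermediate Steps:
p = -17 (p = 363 - 380 = -17)
n = -7395 (n = -(-435)*(-17) = -⅐*51765 = -7395)
√(n + (-1304507 - 2160674)) = √(-7395 + (-1304507 - 2160674)) = √(-7395 - 3465181) = √(-3472576) = 8*I*√54259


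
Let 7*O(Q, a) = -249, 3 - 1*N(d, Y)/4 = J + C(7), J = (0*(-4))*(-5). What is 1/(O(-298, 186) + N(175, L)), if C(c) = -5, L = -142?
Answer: -7/25 ≈ -0.28000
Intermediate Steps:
J = 0 (J = 0*(-5) = 0)
N(d, Y) = 32 (N(d, Y) = 12 - 4*(0 - 5) = 12 - 4*(-5) = 12 + 20 = 32)
O(Q, a) = -249/7 (O(Q, a) = (⅐)*(-249) = -249/7)
1/(O(-298, 186) + N(175, L)) = 1/(-249/7 + 32) = 1/(-25/7) = -7/25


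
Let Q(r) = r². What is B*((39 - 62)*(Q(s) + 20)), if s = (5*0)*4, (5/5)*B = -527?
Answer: 242420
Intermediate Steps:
B = -527
s = 0 (s = 0*4 = 0)
B*((39 - 62)*(Q(s) + 20)) = -527*(39 - 62)*(0² + 20) = -(-12121)*(0 + 20) = -(-12121)*20 = -527*(-460) = 242420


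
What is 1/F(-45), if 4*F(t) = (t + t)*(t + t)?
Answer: 1/2025 ≈ 0.00049383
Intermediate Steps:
F(t) = t² (F(t) = ((t + t)*(t + t))/4 = ((2*t)*(2*t))/4 = (4*t²)/4 = t²)
1/F(-45) = 1/((-45)²) = 1/2025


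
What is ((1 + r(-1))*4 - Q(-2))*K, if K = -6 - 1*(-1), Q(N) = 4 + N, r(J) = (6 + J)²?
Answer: -510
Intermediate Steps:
K = -5 (K = -6 + 1 = -5)
((1 + r(-1))*4 - Q(-2))*K = ((1 + (6 - 1)²)*4 - (4 - 2))*(-5) = ((1 + 5²)*4 - 1*2)*(-5) = ((1 + 25)*4 - 2)*(-5) = (26*4 - 2)*(-5) = (104 - 2)*(-5) = 102*(-5) = -510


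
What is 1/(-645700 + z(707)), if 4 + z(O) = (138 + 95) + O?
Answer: -1/644764 ≈ -1.5510e-6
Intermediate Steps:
z(O) = 229 + O (z(O) = -4 + ((138 + 95) + O) = -4 + (233 + O) = 229 + O)
1/(-645700 + z(707)) = 1/(-645700 + (229 + 707)) = 1/(-645700 + 936) = 1/(-644764) = -1/644764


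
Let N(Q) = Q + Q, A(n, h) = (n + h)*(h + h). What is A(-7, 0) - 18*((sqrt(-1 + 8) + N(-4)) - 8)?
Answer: 288 - 18*sqrt(7) ≈ 240.38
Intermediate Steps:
A(n, h) = 2*h*(h + n) (A(n, h) = (h + n)*(2*h) = 2*h*(h + n))
N(Q) = 2*Q
A(-7, 0) - 18*((sqrt(-1 + 8) + N(-4)) - 8) = 2*0*(0 - 7) - 18*((sqrt(-1 + 8) + 2*(-4)) - 8) = 2*0*(-7) - 18*((sqrt(7) - 8) - 8) = 0 - 18*((-8 + sqrt(7)) - 8) = 0 - 18*(-16 + sqrt(7)) = 0 + (288 - 18*sqrt(7)) = 288 - 18*sqrt(7)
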